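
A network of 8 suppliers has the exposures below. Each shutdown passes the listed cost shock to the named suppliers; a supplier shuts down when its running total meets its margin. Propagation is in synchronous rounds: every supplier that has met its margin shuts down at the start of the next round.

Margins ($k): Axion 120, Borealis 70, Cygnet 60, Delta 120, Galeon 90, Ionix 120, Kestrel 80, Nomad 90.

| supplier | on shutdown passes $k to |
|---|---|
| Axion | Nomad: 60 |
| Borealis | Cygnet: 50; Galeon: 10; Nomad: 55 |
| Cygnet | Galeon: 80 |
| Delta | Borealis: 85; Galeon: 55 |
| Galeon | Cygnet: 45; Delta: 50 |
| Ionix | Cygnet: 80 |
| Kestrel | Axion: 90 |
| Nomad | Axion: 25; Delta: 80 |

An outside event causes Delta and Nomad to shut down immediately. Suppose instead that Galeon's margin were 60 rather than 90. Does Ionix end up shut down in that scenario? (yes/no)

With Galeon's margin at 60:
Round 1 — Delta, Nomad shut down (initial).
  Axion: +25 → 25 < 120
  Borealis: +85 → 85 ≥ 70
  Galeon: +55 → 55 < 60
Round 2 — Borealis shuts down.
  Cygnet: +50 → 50 < 60
  Galeon: +10 → 65 ≥ 60
Round 3 — Galeon shuts down.
  Cygnet: +45 → 95 ≥ 60
Round 4 — Cygnet shuts down.
No further shutdowns.

no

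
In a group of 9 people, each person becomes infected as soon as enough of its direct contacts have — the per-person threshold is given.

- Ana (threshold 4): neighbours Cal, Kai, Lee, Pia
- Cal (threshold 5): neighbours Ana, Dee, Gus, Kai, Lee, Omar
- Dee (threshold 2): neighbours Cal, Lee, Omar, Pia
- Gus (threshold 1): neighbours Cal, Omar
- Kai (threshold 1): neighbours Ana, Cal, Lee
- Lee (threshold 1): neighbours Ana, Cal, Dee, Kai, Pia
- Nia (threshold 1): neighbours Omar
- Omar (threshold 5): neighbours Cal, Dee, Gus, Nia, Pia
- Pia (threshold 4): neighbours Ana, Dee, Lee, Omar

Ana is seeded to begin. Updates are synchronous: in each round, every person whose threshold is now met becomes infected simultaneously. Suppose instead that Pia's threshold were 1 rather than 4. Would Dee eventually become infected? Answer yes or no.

With Pia's threshold at 1:
Round 1 — Ana becomes infected (initial).
Round 2 — checking thresholds:
  Cal: 1 of 6 neighbours < 5, not yet.
  Kai: 1 of 3 neighbours ≥ 1, becomes infected.
  Lee: 1 of 5 neighbours ≥ 1, becomes infected.
  Pia: 1 of 4 neighbours ≥ 1, becomes infected.
Round 3 — checking thresholds:
  Cal: 3 of 6 neighbours < 5, not yet.
  Dee: 2 of 4 neighbours ≥ 2, becomes infected.
  Omar: 1 of 5 neighbours < 5, not yet.
Round 4 — no new infections; cascade stops.

yes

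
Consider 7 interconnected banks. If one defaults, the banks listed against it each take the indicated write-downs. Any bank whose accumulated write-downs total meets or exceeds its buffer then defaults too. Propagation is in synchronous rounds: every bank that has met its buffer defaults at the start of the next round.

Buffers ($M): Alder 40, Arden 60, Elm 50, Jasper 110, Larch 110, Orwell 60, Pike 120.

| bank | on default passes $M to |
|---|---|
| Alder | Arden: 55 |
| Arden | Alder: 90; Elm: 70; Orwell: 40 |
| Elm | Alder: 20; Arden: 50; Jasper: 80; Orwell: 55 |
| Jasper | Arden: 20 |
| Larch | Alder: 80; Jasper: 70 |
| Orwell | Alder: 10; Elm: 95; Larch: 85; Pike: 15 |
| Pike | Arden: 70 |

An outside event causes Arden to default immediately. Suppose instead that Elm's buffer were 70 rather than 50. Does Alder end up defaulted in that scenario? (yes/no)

With Elm's buffer at 70:
Round 1 — Arden defaults (initial).
  Alder: +90 → 90 ≥ 40
  Elm: +70 → 70 ≥ 70
  Orwell: +40 → 40 < 60
Round 2 — Alder, Elm default.
  Jasper: +80 → 80 < 110
  Orwell: +55 → 95 ≥ 60
Round 3 — Orwell defaults.
  Larch: +85 → 85 < 110
  Pike: +15 → 15 < 120
No further defaults.

yes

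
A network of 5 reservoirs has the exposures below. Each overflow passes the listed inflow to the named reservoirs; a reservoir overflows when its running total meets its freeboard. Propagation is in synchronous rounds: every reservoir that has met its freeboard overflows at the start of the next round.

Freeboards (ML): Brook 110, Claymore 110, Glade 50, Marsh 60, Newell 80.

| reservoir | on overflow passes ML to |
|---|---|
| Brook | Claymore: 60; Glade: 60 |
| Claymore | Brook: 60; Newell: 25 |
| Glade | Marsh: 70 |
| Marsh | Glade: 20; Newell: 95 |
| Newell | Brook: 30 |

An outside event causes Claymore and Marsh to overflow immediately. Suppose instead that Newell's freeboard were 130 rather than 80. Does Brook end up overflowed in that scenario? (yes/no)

With Newell's freeboard at 130:
Round 1 — Claymore, Marsh overflow (initial).
  Brook: +60 → 60 < 110
  Glade: +20 → 20 < 50
  Newell: +25+95 → 120 < 130
No further overflows.

no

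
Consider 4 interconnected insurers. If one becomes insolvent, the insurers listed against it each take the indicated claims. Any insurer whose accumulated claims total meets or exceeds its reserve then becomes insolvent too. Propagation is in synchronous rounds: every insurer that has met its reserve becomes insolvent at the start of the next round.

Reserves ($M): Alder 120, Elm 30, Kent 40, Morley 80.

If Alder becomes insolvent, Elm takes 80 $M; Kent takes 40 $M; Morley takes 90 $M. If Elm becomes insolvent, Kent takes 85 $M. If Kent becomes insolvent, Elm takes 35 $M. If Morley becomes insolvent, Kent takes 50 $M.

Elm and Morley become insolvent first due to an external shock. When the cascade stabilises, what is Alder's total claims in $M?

0

Round 1 — Elm, Morley become insolvent (initial).
  Kent: +85+50 → 135 ≥ 40
Round 2 — Kent becomes insolvent.
No further insolvencies.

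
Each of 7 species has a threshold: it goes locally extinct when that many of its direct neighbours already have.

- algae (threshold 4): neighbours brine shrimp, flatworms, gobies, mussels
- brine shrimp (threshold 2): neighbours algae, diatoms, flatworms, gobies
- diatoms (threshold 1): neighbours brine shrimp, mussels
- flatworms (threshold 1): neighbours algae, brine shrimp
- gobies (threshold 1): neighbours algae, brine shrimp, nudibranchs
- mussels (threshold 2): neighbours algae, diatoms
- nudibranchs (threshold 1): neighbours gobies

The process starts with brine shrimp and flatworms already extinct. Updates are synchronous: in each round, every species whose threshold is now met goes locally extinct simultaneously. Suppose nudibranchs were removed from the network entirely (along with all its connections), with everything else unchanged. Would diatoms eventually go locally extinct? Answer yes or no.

With nudibranchs removed:
Round 1 — brine shrimp, flatworms go locally extinct (initial).
Round 2 — checking thresholds:
  algae: 2 of 4 neighbours < 4, below threshold.
  diatoms: 1 of 2 neighbours ≥ 1, goes locally extinct.
  gobies: 1 of 2 neighbours ≥ 1, goes locally extinct.
Round 3 — no new extinctions; cascade stops.

yes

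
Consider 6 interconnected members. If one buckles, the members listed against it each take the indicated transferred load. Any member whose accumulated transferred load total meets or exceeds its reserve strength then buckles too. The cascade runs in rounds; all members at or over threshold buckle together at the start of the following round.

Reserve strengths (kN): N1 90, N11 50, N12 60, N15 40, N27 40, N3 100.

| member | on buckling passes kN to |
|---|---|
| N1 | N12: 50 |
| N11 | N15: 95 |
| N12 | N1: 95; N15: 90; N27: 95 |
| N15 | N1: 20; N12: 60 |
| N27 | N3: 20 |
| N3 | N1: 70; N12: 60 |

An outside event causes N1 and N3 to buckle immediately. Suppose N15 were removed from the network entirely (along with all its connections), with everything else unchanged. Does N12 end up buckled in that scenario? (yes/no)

With N15 removed:
Round 1 — N1, N3 buckle (initial).
  N12: +50+60 → 110 ≥ 60
Round 2 — N12 buckles.
  N27: +95 → 95 ≥ 40
Round 3 — N27 buckles.
No further bucklings.

yes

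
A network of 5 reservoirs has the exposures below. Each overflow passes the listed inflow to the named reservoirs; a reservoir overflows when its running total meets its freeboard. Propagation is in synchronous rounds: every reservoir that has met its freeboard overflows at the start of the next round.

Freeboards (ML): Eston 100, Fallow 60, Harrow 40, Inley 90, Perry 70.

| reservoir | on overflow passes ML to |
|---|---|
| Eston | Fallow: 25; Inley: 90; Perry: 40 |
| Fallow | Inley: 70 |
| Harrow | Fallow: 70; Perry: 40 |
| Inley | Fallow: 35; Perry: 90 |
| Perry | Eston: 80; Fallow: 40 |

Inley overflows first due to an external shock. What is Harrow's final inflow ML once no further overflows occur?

Round 1 — Inley overflows (initial).
  Fallow: +35 → 35 < 60
  Perry: +90 → 90 ≥ 70
Round 2 — Perry overflows.
  Eston: +80 → 80 < 100
  Fallow: +40 → 75 ≥ 60
Round 3 — Fallow overflows.
No further overflows.

0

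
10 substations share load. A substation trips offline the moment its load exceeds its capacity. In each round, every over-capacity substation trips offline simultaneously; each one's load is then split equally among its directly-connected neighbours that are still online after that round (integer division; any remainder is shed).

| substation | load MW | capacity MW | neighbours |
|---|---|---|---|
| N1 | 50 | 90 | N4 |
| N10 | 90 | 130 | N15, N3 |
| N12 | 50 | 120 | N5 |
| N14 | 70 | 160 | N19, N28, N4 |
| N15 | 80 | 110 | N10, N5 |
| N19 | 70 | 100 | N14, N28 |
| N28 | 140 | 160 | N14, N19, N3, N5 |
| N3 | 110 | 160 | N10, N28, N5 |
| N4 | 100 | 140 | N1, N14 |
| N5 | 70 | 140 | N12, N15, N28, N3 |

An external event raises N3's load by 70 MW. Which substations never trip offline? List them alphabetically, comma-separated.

Round 1 — N3 at 180 > 160. N3 trips offline.
  N3 sheds 180 MW to N10, N28, N5: 60 each.
    N10: 90+60 = 150 > 130
    N28: 140+60 = 200 > 160
    N5: 70+60 = 130 ≤ 140
Round 2 — N10, N28 trip offline.
  N10 sheds 150 MW to N15: 150 each.
    N15: 80+150 = 230 > 110
  N28 sheds 200 MW to N14, N19, N5: 66 each (2 lost).
    N14: 70+66 = 136 ≤ 160
    N19: 70+66 = 136 > 100
    N5: 130+66 = 196 > 140
Round 3 — N15, N19, N5 trip offline.
  N15 sheds 230 MW: no online neighbours, lost.
  N19 sheds 136 MW to N14: 136 each.
    N14: 136+136 = 272 > 160
  N5 sheds 196 MW to N12: 196 each.
    N12: 50+196 = 246 > 120
Round 4 — N12, N14 trip offline.
  N12 sheds 246 MW: no online neighbours, lost.
  N14 sheds 272 MW to N4: 272 each.
    N4: 100+272 = 372 > 140
Round 5 — N4 trips offline.
  N4 sheds 372 MW to N1: 372 each.
    N1: 50+372 = 422 > 90
Round 6 — N1 trips offline.
  N1 sheds 422 MW: no online neighbours, lost.
No further trips.

none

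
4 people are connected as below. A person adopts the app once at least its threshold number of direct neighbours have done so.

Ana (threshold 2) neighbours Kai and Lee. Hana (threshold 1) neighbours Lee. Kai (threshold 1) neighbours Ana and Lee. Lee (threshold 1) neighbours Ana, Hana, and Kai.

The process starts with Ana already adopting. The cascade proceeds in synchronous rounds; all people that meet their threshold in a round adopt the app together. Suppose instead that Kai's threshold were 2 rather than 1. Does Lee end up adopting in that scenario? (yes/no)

yes

With Kai's threshold at 2:
Round 1 — Ana adopts the app (initial).
Round 2 — checking thresholds:
  Kai: 1 of 2 neighbours < 2, not yet.
  Lee: 1 of 3 neighbours ≥ 1, adopts the app.
Round 3 — checking thresholds:
  Hana: 1 of 1 neighbours ≥ 1, adopts the app.
  Kai: 2 of 2 neighbours ≥ 2, adopts the app.
Round 4 — no new adoptions; cascade stops.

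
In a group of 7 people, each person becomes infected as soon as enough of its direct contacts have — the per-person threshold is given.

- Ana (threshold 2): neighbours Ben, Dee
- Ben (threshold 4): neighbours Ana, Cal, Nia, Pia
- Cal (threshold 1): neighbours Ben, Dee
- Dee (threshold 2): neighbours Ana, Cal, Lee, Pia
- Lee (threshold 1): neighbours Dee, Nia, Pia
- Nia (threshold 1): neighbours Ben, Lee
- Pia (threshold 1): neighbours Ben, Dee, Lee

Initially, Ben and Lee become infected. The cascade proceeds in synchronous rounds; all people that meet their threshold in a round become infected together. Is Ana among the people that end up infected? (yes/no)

Round 1 — Ben, Lee become infected (initial).
Round 2 — checking thresholds:
  Ana: 1 of 2 neighbours < 2, holds.
  Cal: 1 of 2 neighbours ≥ 1, becomes infected.
  Dee: 1 of 4 neighbours < 2, holds.
  Nia: 2 of 2 neighbours ≥ 1, becomes infected.
  Pia: 2 of 3 neighbours ≥ 1, becomes infected.
Round 3 — checking thresholds:
  Ana: 1 of 2 neighbours < 2, holds.
  Dee: 3 of 4 neighbours ≥ 2, becomes infected.
Round 4 — checking thresholds:
  Ana: 2 of 2 neighbours ≥ 2, becomes infected.
Round 5 — no new infections; cascade stops.

yes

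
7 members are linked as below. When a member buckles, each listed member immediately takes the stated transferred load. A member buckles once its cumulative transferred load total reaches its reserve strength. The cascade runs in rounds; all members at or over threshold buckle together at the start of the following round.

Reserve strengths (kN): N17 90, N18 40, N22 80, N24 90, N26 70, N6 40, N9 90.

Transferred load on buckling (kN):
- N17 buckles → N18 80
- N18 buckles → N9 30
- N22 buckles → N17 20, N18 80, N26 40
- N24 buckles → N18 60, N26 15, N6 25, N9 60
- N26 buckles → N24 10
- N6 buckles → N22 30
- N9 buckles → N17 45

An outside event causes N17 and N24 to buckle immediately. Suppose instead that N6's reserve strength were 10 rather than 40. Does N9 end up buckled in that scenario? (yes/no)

yes

With N6's reserve strength at 10:
Round 1 — N17, N24 buckle (initial).
  N18: +80+60 → 140 ≥ 40
  N26: +15 → 15 < 70
  N6: +25 → 25 ≥ 10
  N9: +60 → 60 < 90
Round 2 — N18, N6 buckle.
  N22: +30 → 30 < 80
  N9: +30 → 90 ≥ 90
Round 3 — N9 buckles.
No further bucklings.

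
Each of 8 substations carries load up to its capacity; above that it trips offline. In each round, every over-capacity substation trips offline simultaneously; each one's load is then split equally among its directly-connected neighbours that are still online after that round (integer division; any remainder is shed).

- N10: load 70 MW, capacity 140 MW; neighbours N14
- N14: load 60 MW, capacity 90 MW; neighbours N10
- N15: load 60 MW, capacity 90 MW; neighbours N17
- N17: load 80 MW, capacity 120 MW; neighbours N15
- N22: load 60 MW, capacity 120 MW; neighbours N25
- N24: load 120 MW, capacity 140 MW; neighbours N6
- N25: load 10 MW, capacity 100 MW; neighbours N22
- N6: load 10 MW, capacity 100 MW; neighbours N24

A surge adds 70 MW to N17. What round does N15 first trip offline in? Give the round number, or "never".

Round 1 — N17 at 150 > 120. N17 trips offline.
  N17 sheds 150 MW to N15: 150 each.
    N15: 60+150 = 210 > 90
Round 2 — N15 trips offline.
  N15 sheds 210 MW: no online neighbours, lost.
No further trips.

2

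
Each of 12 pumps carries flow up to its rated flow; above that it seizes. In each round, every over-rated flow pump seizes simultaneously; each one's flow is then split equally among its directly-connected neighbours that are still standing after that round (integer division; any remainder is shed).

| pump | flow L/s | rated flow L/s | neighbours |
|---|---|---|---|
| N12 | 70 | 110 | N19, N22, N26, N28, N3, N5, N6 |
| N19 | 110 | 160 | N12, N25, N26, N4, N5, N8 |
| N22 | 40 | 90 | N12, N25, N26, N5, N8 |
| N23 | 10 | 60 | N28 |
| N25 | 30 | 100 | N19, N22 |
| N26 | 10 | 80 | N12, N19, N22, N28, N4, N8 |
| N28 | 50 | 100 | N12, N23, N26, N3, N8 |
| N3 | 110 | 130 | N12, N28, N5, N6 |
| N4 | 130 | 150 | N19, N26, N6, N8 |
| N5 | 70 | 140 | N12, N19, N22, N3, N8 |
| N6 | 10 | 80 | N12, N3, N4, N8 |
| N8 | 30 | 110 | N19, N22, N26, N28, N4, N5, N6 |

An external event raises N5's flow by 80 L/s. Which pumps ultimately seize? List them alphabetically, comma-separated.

Round 1 — N5 at 150 > 140. N5 seizes.
  N5 sheds 150 L/s to N12, N19, N22, N3, N8: 30 each.
    N12: 70+30 = 100 ≤ 110
    N19: 110+30 = 140 ≤ 160
    N22: 40+30 = 70 ≤ 90
    N3: 110+30 = 140 > 130
    N8: 30+30 = 60 ≤ 110
Round 2 — N3 seizes.
  N3 sheds 140 L/s to N12, N28, N6: 46 each (2 lost).
    N12: 100+46 = 146 > 110
    N28: 50+46 = 96 ≤ 100
    N6: 10+46 = 56 ≤ 80
Round 3 — N12 seizes.
  N12 sheds 146 L/s to N19, N22, N26, N28, N6: 29 each (1 lost).
    N19: 140+29 = 169 > 160
    N22: 70+29 = 99 > 90
    N26: 10+29 = 39 ≤ 80
    N28: 96+29 = 125 > 100
    N6: 56+29 = 85 > 80
Round 4 — N19, N22, N28, N6 seize.
  N19 sheds 169 L/s to N25, N26, N4, N8: 42 each (1 lost).
    N25: 30+42 = 72 ≤ 100
    N26: 39+42 = 81 > 80
    N4: 130+42 = 172 > 150
    N8: 60+42 = 102 ≤ 110
  N22 sheds 99 L/s to N25, N26, N8: 33 each.
    N25: 72+33 = 105 > 100
    N26: 81+33 = 114 > 80
    N8: 102+33 = 135 > 110
  N28 sheds 125 L/s to N23, N26, N8: 41 each (2 lost).
    N23: 10+41 = 51 ≤ 60
    N26: 114+41 = 155 > 80
    N8: 135+41 = 176 > 110
  N6 sheds 85 L/s to N4, N8: 42 each (1 lost).
    N4: 172+42 = 214 > 150
    N8: 176+42 = 218 > 110
Round 5 — N25, N26, N4, N8 seize.
  N25 sheds 105 L/s: no online neighbours, lost.
  N26 sheds 155 L/s: no online neighbours, lost.
  N4 sheds 214 L/s: no online neighbours, lost.
  N8 sheds 218 L/s: no online neighbours, lost.
No further seizures.

N12, N19, N22, N25, N26, N28, N3, N4, N5, N6, N8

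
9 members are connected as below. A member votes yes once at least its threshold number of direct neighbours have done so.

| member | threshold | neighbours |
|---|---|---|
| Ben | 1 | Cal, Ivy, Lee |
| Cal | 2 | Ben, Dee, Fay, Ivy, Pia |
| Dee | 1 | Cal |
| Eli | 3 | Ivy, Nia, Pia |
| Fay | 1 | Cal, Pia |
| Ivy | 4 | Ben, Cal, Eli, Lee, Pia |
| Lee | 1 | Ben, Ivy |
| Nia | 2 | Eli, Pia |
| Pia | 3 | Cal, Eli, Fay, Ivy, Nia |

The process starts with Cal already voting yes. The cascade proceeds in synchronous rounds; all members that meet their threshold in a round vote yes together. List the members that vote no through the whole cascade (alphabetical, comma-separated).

Eli, Ivy, Nia, Pia

Round 1 — Cal votes yes (initial).
Round 2 — checking thresholds:
  Ben: 1 of 3 neighbours ≥ 1, votes yes.
  Dee: 1 of 1 neighbours ≥ 1, votes yes.
  Fay: 1 of 2 neighbours ≥ 1, votes yes.
  Ivy: 1 of 5 neighbours < 4, holds.
  Pia: 1 of 5 neighbours < 3, holds.
Round 3 — checking thresholds:
  Ivy: 2 of 5 neighbours < 4, holds.
  Lee: 1 of 2 neighbours ≥ 1, votes yes.
  Pia: 2 of 5 neighbours < 3, holds.
Round 4 — no new yes votes; cascade stops.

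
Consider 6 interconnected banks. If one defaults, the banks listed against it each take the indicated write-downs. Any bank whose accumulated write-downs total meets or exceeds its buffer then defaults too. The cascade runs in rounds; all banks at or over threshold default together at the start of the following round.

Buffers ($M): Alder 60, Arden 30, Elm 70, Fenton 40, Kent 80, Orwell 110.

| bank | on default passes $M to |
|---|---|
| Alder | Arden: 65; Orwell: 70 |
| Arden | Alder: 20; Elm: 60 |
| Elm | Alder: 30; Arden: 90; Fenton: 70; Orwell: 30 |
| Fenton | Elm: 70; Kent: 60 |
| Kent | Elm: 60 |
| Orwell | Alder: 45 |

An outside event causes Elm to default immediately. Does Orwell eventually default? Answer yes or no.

no

Round 1 — Elm defaults (initial).
  Alder: +30 → 30 < 60
  Arden: +90 → 90 ≥ 30
  Fenton: +70 → 70 ≥ 40
  Orwell: +30 → 30 < 110
Round 2 — Arden, Fenton default.
  Alder: +20 → 50 < 60
  Kent: +60 → 60 < 80
No further defaults.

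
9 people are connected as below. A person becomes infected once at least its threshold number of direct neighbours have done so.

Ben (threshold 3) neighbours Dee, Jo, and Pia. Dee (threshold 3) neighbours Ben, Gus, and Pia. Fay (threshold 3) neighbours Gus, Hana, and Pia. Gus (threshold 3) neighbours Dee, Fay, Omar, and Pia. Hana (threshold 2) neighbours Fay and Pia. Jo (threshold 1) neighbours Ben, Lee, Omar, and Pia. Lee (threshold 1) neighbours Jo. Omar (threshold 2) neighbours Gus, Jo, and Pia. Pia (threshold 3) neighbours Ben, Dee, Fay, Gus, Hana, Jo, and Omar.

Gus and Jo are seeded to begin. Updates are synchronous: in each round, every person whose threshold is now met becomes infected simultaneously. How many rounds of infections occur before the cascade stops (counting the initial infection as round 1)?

3

Round 1 — Gus, Jo become infected (initial).
Round 2 — checking thresholds:
  Ben: 1 of 3 neighbours < 3, not yet.
  Dee: 1 of 3 neighbours < 3, not yet.
  Fay: 1 of 3 neighbours < 3, not yet.
  Lee: 1 of 1 neighbours ≥ 1, becomes infected.
  Omar: 2 of 3 neighbours ≥ 2, becomes infected.
  Pia: 2 of 7 neighbours < 3, not yet.
Round 3 — checking thresholds:
  Ben: 1 of 3 neighbours < 3, not yet.
  Dee: 1 of 3 neighbours < 3, not yet.
  Fay: 1 of 3 neighbours < 3, not yet.
  Pia: 3 of 7 neighbours ≥ 3, becomes infected.
Round 4 — no new infections; cascade stops.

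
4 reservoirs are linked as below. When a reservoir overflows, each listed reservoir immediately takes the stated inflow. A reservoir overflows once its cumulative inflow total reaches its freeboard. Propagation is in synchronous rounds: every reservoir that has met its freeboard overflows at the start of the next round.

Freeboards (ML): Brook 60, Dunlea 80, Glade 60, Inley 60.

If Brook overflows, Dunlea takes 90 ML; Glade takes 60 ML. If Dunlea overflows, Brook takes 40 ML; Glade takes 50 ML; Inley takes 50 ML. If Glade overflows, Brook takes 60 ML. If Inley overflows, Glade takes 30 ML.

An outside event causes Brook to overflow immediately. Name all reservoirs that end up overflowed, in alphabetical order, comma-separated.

Round 1 — Brook overflows (initial).
  Dunlea: +90 → 90 ≥ 80
  Glade: +60 → 60 ≥ 60
Round 2 — Dunlea, Glade overflow.
  Inley: +50 → 50 < 60
No further overflows.

Brook, Dunlea, Glade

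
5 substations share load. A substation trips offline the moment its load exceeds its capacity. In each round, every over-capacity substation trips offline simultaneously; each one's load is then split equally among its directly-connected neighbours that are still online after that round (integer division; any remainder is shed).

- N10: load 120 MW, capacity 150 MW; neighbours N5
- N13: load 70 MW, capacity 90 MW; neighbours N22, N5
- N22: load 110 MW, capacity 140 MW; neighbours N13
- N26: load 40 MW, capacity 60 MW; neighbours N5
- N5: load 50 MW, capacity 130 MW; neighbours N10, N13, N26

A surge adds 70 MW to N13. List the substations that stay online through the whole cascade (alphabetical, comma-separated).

Round 1 — N13 at 140 > 90. N13 trips offline.
  N13 sheds 140 MW to N22, N5: 70 each.
    N22: 110+70 = 180 > 140
    N5: 50+70 = 120 ≤ 130
Round 2 — N22 trips offline.
  N22 sheds 180 MW: no online neighbours, lost.
No further trips.

N10, N26, N5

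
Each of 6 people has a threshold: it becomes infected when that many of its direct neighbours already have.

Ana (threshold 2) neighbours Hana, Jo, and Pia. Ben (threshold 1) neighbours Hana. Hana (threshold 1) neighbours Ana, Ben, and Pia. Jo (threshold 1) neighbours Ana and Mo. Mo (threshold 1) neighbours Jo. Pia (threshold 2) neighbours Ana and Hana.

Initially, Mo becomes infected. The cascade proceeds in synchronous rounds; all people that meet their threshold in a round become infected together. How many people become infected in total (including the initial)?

2

Round 1 — Mo becomes infected (initial).
Round 2 — checking thresholds:
  Jo: 1 of 2 neighbours ≥ 1, becomes infected.
Round 3 — no new infections; cascade stops.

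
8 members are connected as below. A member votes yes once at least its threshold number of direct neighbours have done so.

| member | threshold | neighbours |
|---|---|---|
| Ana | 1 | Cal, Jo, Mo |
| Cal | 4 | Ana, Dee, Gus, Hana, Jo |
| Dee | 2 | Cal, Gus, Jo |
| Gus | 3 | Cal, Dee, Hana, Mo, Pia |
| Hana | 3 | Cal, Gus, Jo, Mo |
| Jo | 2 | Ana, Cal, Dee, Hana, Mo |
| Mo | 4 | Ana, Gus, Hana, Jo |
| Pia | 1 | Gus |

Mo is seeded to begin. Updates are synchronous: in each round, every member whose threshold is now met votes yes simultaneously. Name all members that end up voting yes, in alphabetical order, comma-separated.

Round 1 — Mo votes yes (initial).
Round 2 — checking thresholds:
  Ana: 1 of 3 neighbours ≥ 1, votes yes.
  Gus: 1 of 5 neighbours < 3, not yet.
  Hana: 1 of 4 neighbours < 3, not yet.
  Jo: 1 of 5 neighbours < 2, not yet.
Round 3 — checking thresholds:
  Cal: 1 of 5 neighbours < 4, not yet.
  Gus: 1 of 5 neighbours < 3, not yet.
  Hana: 1 of 4 neighbours < 3, not yet.
  Jo: 2 of 5 neighbours ≥ 2, votes yes.
Round 4 — no new yes votes; cascade stops.

Ana, Jo, Mo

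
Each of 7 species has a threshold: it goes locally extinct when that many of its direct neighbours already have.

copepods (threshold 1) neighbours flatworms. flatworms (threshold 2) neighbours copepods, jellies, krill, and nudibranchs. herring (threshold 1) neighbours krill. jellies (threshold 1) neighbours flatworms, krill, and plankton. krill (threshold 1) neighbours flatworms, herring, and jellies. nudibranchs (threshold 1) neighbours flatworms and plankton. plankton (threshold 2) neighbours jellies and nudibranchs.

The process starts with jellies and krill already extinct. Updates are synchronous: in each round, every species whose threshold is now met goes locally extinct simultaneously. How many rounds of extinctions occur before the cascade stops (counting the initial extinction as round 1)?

Round 1 — jellies, krill go locally extinct (initial).
Round 2 — checking thresholds:
  flatworms: 2 of 4 neighbours ≥ 2, goes locally extinct.
  herring: 1 of 1 neighbours ≥ 1, goes locally extinct.
  plankton: 1 of 2 neighbours < 2, below threshold.
Round 3 — checking thresholds:
  copepods: 1 of 1 neighbours ≥ 1, goes locally extinct.
  nudibranchs: 1 of 2 neighbours ≥ 1, goes locally extinct.
  plankton: 1 of 2 neighbours < 2, below threshold.
Round 4 — checking thresholds:
  plankton: 2 of 2 neighbours ≥ 2, goes locally extinct.
Round 5 — no new extinctions; cascade stops.

4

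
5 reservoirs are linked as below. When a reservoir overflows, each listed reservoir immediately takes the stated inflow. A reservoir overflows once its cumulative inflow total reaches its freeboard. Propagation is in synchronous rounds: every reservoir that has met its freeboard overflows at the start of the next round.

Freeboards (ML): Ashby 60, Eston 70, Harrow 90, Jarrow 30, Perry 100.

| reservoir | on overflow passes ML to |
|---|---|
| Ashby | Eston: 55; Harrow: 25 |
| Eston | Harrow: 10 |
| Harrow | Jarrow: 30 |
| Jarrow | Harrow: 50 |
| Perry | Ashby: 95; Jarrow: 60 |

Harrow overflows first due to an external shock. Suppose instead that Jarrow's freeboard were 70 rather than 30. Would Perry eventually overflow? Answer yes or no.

With Jarrow's freeboard at 70:
Round 1 — Harrow overflows (initial).
  Jarrow: +30 → 30 < 70
No further overflows.

no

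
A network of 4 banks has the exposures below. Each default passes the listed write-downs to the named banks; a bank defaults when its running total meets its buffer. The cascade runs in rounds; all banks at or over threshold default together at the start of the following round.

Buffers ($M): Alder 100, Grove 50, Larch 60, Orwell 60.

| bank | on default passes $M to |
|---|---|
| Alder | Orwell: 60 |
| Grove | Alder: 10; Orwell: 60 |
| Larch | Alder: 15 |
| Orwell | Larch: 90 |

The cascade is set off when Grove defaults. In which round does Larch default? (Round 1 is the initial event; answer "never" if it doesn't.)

Round 1 — Grove defaults (initial).
  Alder: +10 → 10 < 100
  Orwell: +60 → 60 ≥ 60
Round 2 — Orwell defaults.
  Larch: +90 → 90 ≥ 60
Round 3 — Larch defaults.
  Alder: +15 → 25 < 100
No further defaults.

3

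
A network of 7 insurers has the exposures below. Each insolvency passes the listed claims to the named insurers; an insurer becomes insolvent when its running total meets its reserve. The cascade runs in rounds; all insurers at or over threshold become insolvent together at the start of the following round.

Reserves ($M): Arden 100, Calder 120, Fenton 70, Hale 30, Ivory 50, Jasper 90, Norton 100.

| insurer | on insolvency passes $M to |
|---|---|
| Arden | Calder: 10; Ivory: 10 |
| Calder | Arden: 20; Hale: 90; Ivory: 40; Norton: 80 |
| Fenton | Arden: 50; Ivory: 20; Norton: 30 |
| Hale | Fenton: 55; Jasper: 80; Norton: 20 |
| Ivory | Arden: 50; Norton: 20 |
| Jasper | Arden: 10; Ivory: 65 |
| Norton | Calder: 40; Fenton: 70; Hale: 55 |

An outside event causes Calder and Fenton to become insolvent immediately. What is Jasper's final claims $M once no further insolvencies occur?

80

Round 1 — Calder, Fenton become insolvent (initial).
  Arden: +20+50 → 70 < 100
  Hale: +90 → 90 ≥ 30
  Ivory: +40+20 → 60 ≥ 50
  Norton: +80+30 → 110 ≥ 100
Round 2 — Hale, Ivory, Norton become insolvent.
  Arden: +50 → 120 ≥ 100
  Jasper: +80 → 80 < 90
Round 3 — Arden becomes insolvent.
No further insolvencies.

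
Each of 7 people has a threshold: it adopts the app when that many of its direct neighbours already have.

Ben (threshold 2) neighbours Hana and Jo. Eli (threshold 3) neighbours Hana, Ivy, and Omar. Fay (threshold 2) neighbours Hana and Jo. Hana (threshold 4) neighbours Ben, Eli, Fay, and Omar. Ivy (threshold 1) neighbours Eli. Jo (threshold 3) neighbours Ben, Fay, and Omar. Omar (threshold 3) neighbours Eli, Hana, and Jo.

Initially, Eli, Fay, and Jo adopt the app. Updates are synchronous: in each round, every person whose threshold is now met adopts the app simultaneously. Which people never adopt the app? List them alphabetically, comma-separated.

Round 1 — Eli, Fay, Jo adopt the app (initial).
Round 2 — checking thresholds:
  Ben: 1 of 2 neighbours < 2, holds.
  Hana: 2 of 4 neighbours < 4, holds.
  Ivy: 1 of 1 neighbours ≥ 1, adopts the app.
  Omar: 2 of 3 neighbours < 3, holds.
Round 3 — no new adoptions; cascade stops.

Ben, Hana, Omar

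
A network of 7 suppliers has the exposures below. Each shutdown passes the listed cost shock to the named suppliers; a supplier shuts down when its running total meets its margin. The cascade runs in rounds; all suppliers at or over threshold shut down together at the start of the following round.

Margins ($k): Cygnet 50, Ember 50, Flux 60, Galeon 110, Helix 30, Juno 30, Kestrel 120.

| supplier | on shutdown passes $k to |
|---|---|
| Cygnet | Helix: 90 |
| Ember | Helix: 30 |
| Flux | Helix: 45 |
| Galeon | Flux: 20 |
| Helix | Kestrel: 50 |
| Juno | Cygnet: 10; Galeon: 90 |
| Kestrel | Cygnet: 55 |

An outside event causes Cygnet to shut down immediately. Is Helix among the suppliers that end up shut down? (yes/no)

yes

Round 1 — Cygnet shuts down (initial).
  Helix: +90 → 90 ≥ 30
Round 2 — Helix shuts down.
  Kestrel: +50 → 50 < 120
No further shutdowns.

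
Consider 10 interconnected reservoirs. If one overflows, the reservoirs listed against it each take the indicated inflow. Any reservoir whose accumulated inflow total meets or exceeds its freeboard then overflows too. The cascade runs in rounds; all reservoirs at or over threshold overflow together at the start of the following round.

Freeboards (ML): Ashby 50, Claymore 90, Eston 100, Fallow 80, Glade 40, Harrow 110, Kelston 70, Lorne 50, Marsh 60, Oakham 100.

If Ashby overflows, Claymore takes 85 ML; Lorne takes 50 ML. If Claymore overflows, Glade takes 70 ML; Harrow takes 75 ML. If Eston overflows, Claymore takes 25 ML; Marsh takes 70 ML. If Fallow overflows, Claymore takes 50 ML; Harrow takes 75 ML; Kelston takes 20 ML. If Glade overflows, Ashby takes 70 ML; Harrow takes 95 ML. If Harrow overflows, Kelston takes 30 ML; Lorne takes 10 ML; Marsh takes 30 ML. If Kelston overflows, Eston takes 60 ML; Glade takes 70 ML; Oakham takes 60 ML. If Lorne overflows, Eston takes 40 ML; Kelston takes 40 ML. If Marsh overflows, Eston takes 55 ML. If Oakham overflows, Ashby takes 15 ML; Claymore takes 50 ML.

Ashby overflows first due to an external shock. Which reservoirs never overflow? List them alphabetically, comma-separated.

Round 1 — Ashby overflows (initial).
  Claymore: +85 → 85 < 90
  Lorne: +50 → 50 ≥ 50
Round 2 — Lorne overflows.
  Eston: +40 → 40 < 100
  Kelston: +40 → 40 < 70
No further overflows.

Claymore, Eston, Fallow, Glade, Harrow, Kelston, Marsh, Oakham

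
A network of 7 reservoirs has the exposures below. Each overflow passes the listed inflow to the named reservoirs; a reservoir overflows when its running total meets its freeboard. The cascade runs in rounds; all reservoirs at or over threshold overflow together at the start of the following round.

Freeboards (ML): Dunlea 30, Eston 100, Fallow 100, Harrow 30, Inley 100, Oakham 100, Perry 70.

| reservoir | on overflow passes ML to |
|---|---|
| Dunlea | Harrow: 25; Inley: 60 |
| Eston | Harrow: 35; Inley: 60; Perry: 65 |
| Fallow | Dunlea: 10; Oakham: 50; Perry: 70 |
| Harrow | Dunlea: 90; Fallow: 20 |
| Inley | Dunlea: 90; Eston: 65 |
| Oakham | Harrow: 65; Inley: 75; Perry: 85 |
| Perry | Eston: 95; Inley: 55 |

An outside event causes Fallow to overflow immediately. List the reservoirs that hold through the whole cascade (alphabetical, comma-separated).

Round 1 — Fallow overflows (initial).
  Dunlea: +10 → 10 < 30
  Oakham: +50 → 50 < 100
  Perry: +70 → 70 ≥ 70
Round 2 — Perry overflows.
  Eston: +95 → 95 < 100
  Inley: +55 → 55 < 100
No further overflows.

Dunlea, Eston, Harrow, Inley, Oakham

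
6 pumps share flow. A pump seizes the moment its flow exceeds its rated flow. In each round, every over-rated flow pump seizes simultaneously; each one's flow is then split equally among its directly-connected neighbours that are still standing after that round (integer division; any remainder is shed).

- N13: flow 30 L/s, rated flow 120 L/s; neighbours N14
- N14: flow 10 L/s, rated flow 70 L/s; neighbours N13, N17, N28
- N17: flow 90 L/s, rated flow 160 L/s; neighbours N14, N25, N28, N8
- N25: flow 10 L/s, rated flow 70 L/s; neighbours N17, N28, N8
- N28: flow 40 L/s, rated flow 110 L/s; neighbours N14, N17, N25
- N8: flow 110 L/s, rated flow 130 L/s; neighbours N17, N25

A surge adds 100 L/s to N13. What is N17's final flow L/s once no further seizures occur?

Round 1 — N13 at 130 > 120. N13 seizes.
  N13 sheds 130 L/s to N14: 130 each.
    N14: 10+130 = 140 > 70
Round 2 — N14 seizes.
  N14 sheds 140 L/s to N17, N28: 70 each.
    N17: 90+70 = 160 ≤ 160
    N28: 40+70 = 110 ≤ 110
No further seizures.

160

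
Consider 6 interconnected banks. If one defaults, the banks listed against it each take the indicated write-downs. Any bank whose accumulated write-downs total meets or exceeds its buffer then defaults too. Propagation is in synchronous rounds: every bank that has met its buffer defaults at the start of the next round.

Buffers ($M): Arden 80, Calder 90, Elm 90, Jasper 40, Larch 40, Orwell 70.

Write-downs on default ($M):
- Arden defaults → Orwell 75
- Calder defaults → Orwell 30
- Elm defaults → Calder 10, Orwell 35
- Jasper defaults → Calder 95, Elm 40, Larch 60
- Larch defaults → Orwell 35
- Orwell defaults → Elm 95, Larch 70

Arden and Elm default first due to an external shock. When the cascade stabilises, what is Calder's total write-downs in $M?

10

Round 1 — Arden, Elm default (initial).
  Calder: +10 → 10 < 90
  Orwell: +75+35 → 110 ≥ 70
Round 2 — Orwell defaults.
  Larch: +70 → 70 ≥ 40
Round 3 — Larch defaults.
No further defaults.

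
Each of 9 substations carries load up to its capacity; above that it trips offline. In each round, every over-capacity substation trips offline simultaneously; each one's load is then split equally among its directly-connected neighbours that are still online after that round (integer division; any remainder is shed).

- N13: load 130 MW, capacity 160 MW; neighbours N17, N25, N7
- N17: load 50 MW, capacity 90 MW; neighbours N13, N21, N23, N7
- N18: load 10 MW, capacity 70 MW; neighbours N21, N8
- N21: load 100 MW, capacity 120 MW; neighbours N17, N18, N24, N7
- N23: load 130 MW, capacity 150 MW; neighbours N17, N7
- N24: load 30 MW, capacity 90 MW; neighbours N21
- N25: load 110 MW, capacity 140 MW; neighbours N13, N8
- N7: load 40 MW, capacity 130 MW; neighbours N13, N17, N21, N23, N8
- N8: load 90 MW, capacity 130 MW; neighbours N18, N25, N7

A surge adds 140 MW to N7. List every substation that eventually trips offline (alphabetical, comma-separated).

N13, N17, N18, N21, N23, N25, N7, N8

Round 1 — N7 at 180 > 130. N7 trips offline.
  N7 sheds 180 MW to N13, N17, N21, N23, N8: 36 each.
    N13: 130+36 = 166 > 160
    N17: 50+36 = 86 ≤ 90
    N21: 100+36 = 136 > 120
    N23: 130+36 = 166 > 150
    N8: 90+36 = 126 ≤ 130
Round 2 — N13, N21, N23 trip offline.
  N13 sheds 166 MW to N17, N25: 83 each.
    N17: 86+83 = 169 > 90
    N25: 110+83 = 193 > 140
  N21 sheds 136 MW to N17, N18, N24: 45 each (1 lost).
    N17: 169+45 = 214 > 90
    N18: 10+45 = 55 ≤ 70
    N24: 30+45 = 75 ≤ 90
  N23 sheds 166 MW to N17: 166 each.
    N17: 214+166 = 380 > 90
Round 3 — N17, N25 trip offline.
  N17 sheds 380 MW: no online neighbours, lost.
  N25 sheds 193 MW to N8: 193 each.
    N8: 126+193 = 319 > 130
Round 4 — N8 trips offline.
  N8 sheds 319 MW to N18: 319 each.
    N18: 55+319 = 374 > 70
Round 5 — N18 trips offline.
  N18 sheds 374 MW: no online neighbours, lost.
No further trips.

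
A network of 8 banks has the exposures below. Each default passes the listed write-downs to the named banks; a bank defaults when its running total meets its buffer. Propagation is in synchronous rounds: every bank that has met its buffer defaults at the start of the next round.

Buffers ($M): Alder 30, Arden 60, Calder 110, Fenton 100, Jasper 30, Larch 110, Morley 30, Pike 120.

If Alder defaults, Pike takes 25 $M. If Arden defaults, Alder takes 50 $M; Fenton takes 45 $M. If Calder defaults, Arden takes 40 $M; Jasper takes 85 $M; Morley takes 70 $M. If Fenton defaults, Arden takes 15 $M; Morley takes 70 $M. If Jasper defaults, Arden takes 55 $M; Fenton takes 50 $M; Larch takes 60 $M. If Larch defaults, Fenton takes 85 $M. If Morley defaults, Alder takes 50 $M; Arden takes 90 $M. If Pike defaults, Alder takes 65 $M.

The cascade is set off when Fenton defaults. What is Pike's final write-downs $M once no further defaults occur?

Round 1 — Fenton defaults (initial).
  Arden: +15 → 15 < 60
  Morley: +70 → 70 ≥ 30
Round 2 — Morley defaults.
  Alder: +50 → 50 ≥ 30
  Arden: +90 → 105 ≥ 60
Round 3 — Alder, Arden default.
  Pike: +25 → 25 < 120
No further defaults.

25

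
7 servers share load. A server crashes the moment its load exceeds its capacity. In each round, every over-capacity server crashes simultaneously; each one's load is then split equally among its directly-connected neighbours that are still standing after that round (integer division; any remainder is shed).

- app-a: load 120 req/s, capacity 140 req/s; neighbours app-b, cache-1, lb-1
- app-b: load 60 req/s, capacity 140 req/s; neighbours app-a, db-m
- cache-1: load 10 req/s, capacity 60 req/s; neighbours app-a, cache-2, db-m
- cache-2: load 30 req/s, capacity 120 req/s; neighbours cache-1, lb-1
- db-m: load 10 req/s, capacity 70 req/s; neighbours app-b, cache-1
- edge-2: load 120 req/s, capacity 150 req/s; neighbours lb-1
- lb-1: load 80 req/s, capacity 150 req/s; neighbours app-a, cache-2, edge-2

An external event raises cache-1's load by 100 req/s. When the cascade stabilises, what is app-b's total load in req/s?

138

Round 1 — cache-1 at 110 > 60. cache-1 crashes.
  cache-1 sheds 110 req/s to app-a, cache-2, db-m: 36 each (2 lost).
    app-a: 120+36 = 156 > 140
    cache-2: 30+36 = 66 ≤ 120
    db-m: 10+36 = 46 ≤ 70
Round 2 — app-a crashes.
  app-a sheds 156 req/s to app-b, lb-1: 78 each.
    app-b: 60+78 = 138 ≤ 140
    lb-1: 80+78 = 158 > 150
Round 3 — lb-1 crashes.
  lb-1 sheds 158 req/s to cache-2, edge-2: 79 each.
    cache-2: 66+79 = 145 > 120
    edge-2: 120+79 = 199 > 150
Round 4 — cache-2, edge-2 crash.
  cache-2 sheds 145 req/s: no online neighbours, lost.
  edge-2 sheds 199 req/s: no online neighbours, lost.
No further crashes.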